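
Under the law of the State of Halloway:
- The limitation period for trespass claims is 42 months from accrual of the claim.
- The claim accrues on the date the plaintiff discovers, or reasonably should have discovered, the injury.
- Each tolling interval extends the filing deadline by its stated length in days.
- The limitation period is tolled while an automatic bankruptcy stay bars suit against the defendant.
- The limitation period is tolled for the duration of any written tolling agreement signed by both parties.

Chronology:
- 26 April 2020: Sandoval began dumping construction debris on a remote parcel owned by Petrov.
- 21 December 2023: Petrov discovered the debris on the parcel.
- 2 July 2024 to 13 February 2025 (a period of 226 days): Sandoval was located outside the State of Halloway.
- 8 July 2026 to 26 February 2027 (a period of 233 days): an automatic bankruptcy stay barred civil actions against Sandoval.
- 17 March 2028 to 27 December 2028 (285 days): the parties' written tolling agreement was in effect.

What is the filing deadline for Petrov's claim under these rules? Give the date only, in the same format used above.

9 February 2028

The claim did not accrue until Petrov discovered the injury on 21 December 2023; the 26 April 2020 act date does not start the clock under the stated rule.
The untolled deadline — 42 months after 21 December 2023 — is 21 June 2027.
The period was tolled for 233 days by the automatic bankruptcy stay (8 July 2026 to 26 February 2027), pushing the deadline to 9 February 2028.
The written tolling agreement from 17 March 2028 to 27 December 2028 began after the period had already run on 9 February 2028, so it has no tolling effect.
No stated provision tolls the period for the defendant's absence, so the interval from 2 July 2024 to 13 February 2025 has no effect on the deadline.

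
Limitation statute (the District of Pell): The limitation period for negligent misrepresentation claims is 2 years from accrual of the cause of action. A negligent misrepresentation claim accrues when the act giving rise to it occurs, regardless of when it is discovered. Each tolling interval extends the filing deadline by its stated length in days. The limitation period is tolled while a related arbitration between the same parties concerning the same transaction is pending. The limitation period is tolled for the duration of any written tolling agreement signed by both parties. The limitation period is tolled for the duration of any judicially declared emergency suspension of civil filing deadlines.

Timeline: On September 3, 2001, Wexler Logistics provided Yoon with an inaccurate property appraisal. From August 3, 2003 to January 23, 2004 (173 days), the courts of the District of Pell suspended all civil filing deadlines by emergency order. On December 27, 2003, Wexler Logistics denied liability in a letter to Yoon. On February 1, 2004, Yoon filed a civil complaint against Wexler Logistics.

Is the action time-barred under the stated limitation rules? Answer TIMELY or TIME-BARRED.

TIMELY

The limitation period began to run on September 3, 2001.
2 years from September 3, 2001 is September 3, 2003.
The emergency suspension of filing deadlines from August 3, 2003 to January 23, 2004 tolled the period for 173 days, extending the deadline to February 23, 2004.
Nothing else in the chronology tolls or restarts the period.
Yoon filed on February 1, 2004, before the February 23, 2004 deadline, so the action is timely.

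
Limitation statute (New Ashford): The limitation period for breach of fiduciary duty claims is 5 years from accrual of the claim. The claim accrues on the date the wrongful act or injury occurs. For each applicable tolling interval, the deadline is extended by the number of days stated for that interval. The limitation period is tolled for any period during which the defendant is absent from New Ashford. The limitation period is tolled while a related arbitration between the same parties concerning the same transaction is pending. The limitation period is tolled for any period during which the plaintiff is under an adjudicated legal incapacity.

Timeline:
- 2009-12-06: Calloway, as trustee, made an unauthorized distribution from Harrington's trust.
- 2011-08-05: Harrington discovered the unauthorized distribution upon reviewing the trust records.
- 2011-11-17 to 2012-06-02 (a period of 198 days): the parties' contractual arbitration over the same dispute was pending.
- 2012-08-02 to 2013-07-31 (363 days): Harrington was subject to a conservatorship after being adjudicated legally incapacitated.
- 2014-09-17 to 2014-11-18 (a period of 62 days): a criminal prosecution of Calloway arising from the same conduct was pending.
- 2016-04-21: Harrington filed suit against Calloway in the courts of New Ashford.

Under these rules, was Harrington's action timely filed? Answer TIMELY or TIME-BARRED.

Because the rule ties accrual to occurrence, the claim accrued on 2009-12-06, not on the 2011-08-05 discovery date.
The untolled deadline — 5 years after 2009-12-06 — is 2014-12-06.
The period was tolled for 198 days by the pending related arbitration (2011-11-17 to 2012-06-02), pushing the deadline to 2015-06-22.
The plaintiff's legal incapacity from 2012-08-02 to 2013-07-31 tolled the period for 363 days, extending the deadline to 2016-06-19.
The pending criminal prosecution from 2014-09-17 to 2014-11-18 does not toll the period, because no stated rule makes a criminal prosecution a tolling event.
The 2016-04-21 filing precedes the 2016-06-19 deadline; the claim is timely.

TIMELY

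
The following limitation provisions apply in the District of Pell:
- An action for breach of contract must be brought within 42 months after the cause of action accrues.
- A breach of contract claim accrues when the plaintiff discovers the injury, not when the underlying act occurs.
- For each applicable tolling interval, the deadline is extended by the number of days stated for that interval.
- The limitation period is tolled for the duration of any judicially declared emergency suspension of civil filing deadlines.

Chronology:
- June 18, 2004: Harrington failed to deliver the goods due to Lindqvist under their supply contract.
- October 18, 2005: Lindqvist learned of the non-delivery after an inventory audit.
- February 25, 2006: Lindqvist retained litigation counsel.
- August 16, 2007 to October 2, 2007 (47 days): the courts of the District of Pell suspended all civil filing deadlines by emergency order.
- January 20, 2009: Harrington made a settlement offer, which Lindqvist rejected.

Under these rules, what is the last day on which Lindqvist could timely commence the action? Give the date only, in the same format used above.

The claim did not accrue until Lindqvist discovered the injury on October 18, 2005; the June 18, 2004 act date does not start the clock under the stated rule.
The untolled deadline — 42 months after October 18, 2005 — is April 18, 2009.
Because the emergency suspension of filing deadlines ran from August 16, 2007 to October 2, 2007, the deadline is extended by 47 days to June 4, 2009.
Nothing else in the chronology tolls or restarts the period.

June 4, 2009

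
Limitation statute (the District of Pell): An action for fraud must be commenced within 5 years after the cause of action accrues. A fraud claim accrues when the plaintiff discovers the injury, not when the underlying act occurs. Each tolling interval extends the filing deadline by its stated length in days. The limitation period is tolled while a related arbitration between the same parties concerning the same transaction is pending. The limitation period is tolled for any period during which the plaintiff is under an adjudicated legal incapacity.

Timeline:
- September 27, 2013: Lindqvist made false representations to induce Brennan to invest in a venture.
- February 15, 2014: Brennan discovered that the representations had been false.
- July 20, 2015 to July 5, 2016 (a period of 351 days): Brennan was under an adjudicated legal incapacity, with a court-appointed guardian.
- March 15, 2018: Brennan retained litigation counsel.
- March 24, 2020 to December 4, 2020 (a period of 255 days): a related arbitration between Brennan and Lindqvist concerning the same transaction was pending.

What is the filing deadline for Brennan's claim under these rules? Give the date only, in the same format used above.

Accrual is tied to discovery, so the period began on February 15, 2014 rather than on September 27, 2013 when the act occurred.
5 years from February 15, 2014 is February 15, 2019.
Because the plaintiff's legal incapacity ran from July 20, 2015 to July 5, 2016, the deadline is extended by 351 days to February 1, 2020.
The pending related arbitration from March 24, 2020 to December 4, 2020 began after the period had already run on February 1, 2020, so it has no tolling effect.
Nothing else in the chronology tolls or restarts the period.

February 1, 2020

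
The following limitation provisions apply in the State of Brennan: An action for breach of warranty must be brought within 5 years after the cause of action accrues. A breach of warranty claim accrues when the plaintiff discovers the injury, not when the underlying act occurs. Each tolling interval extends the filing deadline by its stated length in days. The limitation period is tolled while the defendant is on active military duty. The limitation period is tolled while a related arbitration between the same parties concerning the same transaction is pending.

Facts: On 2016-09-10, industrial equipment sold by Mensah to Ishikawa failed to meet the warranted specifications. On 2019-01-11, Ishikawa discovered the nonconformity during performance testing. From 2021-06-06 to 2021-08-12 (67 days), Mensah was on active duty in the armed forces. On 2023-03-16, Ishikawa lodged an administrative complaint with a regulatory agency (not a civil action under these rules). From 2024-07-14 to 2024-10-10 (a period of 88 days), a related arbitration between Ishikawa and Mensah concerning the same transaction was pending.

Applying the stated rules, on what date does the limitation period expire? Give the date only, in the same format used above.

The claim did not accrue until Ishikawa discovered the injury on 2019-01-11; the 2016-09-10 act date does not start the clock under the stated rule.
5 years from 2019-01-11 is 2024-01-11.
The period was tolled for 67 days by the defendant's active military service (2021-06-06 to 2021-08-12), pushing the deadline to 2024-03-18.
The pending related arbitration starting 2024-07-14 came too late — the period had run on 2024-03-18 — and so does not extend the deadline.
Nothing else in the chronology tolls or restarts the period.

2024-03-18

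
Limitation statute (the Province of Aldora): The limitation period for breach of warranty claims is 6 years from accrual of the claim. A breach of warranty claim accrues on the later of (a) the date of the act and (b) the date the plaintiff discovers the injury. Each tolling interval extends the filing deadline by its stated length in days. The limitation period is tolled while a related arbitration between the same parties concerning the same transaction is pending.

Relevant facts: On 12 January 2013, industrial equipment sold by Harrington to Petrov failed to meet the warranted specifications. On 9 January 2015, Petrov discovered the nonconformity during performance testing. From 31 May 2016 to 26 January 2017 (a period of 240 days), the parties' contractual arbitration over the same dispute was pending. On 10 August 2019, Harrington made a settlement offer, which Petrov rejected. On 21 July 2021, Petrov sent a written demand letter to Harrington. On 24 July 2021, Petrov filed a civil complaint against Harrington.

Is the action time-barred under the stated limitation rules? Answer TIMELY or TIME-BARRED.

Because discovery on 9 January 2015 post-dates the 12 January 2013 act, accrual under the later-of rule falls on 9 January 2015.
6 years from 9 January 2015 is 9 January 2021.
The pending related arbitration from 31 May 2016 to 26 January 2017 tolled the period for 240 days, extending the deadline to 6 September 2021.
The other events in the timeline have no effect on the limitation period under the stated rules.
Filing on 24 July 2021 beat the 6 September 2021 deadline — the action is timely.

TIMELY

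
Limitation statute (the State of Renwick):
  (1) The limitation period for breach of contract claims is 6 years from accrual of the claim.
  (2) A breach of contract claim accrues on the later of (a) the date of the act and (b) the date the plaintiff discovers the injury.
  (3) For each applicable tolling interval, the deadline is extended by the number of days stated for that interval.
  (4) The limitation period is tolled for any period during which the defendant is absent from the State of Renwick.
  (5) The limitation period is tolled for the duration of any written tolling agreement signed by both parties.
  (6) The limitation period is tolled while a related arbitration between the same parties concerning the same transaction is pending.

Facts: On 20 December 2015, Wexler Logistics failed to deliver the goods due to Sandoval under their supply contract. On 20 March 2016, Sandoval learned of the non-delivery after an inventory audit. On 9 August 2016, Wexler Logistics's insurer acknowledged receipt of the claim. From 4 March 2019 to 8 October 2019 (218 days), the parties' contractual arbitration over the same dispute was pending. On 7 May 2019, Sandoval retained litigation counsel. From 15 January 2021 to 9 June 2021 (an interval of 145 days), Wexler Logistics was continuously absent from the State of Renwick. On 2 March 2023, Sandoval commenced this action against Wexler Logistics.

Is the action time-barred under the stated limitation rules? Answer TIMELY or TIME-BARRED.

TIMELY

Because discovery on 20 March 2016 post-dates the 20 December 2015 act, accrual under the later-of rule falls on 20 March 2016.
6 years from 20 March 2016 is 20 March 2022.
Because the pending related arbitration ran from 4 March 2019 to 8 October 2019, the deadline is extended by 218 days to 24 October 2022.
Because the defendant's absence from the jurisdiction ran from 15 January 2021 to 9 June 2021, the deadline is extended by 145 days to 18 March 2023.
None of the other events listed affects the running of the period under the stated rules.
Sandoval filed on 2 March 2023, before the 18 March 2023 deadline, so the action is timely.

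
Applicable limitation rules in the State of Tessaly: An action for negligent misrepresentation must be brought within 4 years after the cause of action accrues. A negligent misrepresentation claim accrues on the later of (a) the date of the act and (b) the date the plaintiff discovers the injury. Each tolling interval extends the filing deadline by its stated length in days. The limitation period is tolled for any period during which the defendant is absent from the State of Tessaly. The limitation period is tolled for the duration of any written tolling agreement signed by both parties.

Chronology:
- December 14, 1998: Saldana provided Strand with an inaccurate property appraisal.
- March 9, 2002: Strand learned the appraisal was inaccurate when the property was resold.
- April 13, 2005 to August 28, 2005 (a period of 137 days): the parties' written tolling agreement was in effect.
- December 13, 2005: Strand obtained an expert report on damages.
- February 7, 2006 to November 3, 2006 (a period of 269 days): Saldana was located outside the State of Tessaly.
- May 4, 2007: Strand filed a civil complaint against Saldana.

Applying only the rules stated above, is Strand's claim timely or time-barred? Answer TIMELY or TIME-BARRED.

TIME-BARRED

The claim accrued on March 9, 2002 — the later of the December 14, 1998 act and the March 9, 2002 discovery.
The untolled deadline — 4 years after March 9, 2002 — is March 9, 2006.
The written tolling agreement from April 13, 2005 to August 28, 2005 tolled the period for 137 days, extending the deadline to July 24, 2006.
Because the defendant's absence from the jurisdiction ran from February 7, 2006 to November 3, 2006, the deadline is extended by 269 days to April 19, 2007.
The other events in the timeline have no effect on the limitation period under the stated rules.
Filing on May 4, 2007 missed the April 19, 2007 deadline — the action is time-barred.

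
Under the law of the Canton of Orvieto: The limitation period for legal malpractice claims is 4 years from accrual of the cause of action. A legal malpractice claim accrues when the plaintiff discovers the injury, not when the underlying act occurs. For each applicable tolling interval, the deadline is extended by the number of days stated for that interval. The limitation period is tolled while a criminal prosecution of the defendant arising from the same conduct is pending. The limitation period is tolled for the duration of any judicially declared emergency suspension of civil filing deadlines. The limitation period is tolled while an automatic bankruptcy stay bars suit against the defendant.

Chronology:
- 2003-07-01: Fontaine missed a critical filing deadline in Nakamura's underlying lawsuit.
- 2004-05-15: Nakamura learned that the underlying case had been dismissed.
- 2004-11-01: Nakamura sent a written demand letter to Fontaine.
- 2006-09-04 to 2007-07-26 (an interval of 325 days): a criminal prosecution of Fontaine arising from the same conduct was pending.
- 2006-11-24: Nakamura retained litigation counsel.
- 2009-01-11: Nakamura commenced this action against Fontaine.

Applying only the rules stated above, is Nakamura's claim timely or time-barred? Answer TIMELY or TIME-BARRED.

The claim did not accrue until Nakamura discovered the injury on 2004-05-15; the 2003-07-01 act date does not start the clock under the stated rule.
The untolled deadline — 4 years after 2004-05-15 — is 2008-05-15.
Because the pending criminal prosecution ran from 2006-09-04 to 2007-07-26, the deadline is extended by 325 days to 2009-04-05.
None of the other events listed affects the running of the period under the stated rules.
The 2009-01-11 filing precedes the 2009-04-05 deadline; the claim is timely.

TIMELY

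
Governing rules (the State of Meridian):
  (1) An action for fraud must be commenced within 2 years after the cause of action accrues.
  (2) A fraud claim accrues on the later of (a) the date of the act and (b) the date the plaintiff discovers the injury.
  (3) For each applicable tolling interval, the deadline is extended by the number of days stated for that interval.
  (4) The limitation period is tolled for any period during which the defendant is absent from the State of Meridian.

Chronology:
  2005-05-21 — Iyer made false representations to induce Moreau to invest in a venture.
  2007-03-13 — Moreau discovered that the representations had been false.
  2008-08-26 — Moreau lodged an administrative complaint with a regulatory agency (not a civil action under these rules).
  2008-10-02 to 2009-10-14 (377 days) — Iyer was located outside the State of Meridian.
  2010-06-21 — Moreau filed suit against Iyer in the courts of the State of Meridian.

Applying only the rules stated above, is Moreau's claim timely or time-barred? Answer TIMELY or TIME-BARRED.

TIME-BARRED

The claim accrued on 2007-03-13 — the later of the 2005-05-21 act and the 2007-03-13 discovery.
The untolled deadline — 2 years after 2007-03-13 — is 2009-03-13.
The defendant's absence from the jurisdiction from 2008-10-02 to 2009-10-14 tolled the period for 377 days, extending the deadline to 2010-03-25.
None of the other events listed affects the running of the period under the stated rules.
Filing on 2010-06-21 missed the 2010-03-25 deadline — the action is time-barred.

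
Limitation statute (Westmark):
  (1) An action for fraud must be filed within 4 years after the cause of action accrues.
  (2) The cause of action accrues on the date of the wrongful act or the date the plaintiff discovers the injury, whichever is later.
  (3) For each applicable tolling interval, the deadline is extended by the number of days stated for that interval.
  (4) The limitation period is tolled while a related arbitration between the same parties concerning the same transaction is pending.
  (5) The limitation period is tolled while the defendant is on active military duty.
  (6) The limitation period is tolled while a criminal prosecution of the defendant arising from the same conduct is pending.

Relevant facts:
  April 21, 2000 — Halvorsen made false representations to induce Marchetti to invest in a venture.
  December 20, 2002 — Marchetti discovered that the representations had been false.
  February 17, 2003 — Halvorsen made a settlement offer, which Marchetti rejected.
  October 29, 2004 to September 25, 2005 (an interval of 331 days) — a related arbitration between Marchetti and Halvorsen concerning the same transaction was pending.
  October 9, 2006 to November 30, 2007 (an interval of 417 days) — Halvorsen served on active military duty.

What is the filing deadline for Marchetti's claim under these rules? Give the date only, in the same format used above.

Taking the later of the act (April 21, 2000) and discovery (December 20, 2002), the claim accrued on December 20, 2002.
4 years from December 20, 2002 is December 20, 2006.
The pending related arbitration from October 29, 2004 to September 25, 2005 tolled the period for 331 days, extending the deadline to November 16, 2007.
The defendant's active military service from October 9, 2006 to November 30, 2007 tolled the period for 417 days, extending the deadline to January 6, 2009.
None of the other events listed affects the running of the period under the stated rules.

January 6, 2009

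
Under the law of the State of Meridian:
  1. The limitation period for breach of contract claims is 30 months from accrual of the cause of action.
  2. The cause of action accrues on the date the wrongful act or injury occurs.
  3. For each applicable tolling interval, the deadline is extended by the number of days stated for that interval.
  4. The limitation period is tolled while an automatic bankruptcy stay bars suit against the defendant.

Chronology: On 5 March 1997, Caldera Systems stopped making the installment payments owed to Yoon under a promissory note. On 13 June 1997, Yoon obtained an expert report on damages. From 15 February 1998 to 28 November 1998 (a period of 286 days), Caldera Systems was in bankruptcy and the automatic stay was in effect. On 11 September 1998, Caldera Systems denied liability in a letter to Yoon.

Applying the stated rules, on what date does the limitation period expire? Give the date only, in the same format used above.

The limitation period began to run on 5 March 1997.
The untolled deadline — 30 months after 5 March 1997 — is 5 September 1999.
Because the automatic bankruptcy stay ran from 15 February 1998 to 28 November 1998, the deadline is extended by 286 days to 17 June 2000.
The other events in the timeline have no effect on the limitation period under the stated rules.

17 June 2000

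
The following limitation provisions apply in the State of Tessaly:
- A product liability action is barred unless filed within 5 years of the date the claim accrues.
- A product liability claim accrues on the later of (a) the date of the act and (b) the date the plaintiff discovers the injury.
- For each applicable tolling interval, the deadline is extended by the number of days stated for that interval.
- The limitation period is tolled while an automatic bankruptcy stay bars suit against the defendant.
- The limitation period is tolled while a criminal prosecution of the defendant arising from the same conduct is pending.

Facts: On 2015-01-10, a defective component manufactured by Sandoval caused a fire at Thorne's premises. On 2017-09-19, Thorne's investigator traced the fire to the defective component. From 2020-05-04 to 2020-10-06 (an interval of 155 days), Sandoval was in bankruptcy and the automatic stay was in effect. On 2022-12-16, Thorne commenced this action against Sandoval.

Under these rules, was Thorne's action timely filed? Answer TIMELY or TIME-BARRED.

Because discovery on 2017-09-19 post-dates the 2015-01-10 act, accrual under the later-of rule falls on 2017-09-19.
5 years from 2017-09-19 is 2022-09-19.
The period was tolled for 155 days by the automatic bankruptcy stay (2020-05-04 to 2020-10-06), pushing the deadline to 2023-02-21.
Thorne filed on 2022-12-16, before the 2023-02-21 deadline, so the action is timely.

TIMELY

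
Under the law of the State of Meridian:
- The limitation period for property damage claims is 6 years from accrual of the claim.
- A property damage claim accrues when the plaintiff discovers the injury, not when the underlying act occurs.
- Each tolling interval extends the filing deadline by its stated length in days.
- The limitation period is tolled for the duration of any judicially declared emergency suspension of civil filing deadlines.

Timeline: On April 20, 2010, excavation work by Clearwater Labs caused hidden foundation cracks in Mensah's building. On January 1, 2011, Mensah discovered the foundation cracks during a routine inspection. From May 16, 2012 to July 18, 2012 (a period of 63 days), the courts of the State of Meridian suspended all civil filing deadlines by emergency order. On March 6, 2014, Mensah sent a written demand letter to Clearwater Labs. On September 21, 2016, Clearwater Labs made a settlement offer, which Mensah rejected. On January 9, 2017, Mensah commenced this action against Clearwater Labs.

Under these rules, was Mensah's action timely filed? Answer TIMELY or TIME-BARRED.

TIMELY

The claim did not accrue until Mensah discovered the injury on January 1, 2011; the April 20, 2010 act date does not start the clock under the stated rule.
The untolled deadline — 6 years after January 1, 2011 — is January 1, 2017.
Because the emergency suspension of filing deadlines ran from May 16, 2012 to July 18, 2012, the deadline is extended by 63 days to March 5, 2017.
The other events in the timeline have no effect on the limitation period under the stated rules.
The January 9, 2017 filing precedes the March 5, 2017 deadline; the claim is timely.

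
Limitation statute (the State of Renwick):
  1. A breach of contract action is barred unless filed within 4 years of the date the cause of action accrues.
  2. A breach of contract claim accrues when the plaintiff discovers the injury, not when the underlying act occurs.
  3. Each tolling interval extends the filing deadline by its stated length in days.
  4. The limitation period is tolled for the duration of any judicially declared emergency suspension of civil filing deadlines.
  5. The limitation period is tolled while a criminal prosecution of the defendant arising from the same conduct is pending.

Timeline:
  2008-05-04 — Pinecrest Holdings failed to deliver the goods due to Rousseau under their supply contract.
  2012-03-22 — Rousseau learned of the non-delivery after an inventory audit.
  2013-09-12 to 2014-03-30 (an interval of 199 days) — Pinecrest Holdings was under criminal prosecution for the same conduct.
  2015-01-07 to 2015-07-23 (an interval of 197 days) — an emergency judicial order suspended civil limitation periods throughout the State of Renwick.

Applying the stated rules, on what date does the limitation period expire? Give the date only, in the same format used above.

The claim did not accrue until Rousseau discovered the injury on 2012-03-22; the 2008-05-04 act date does not start the clock under the stated rule.
Adding the 4 years base period to 2012-03-22 gives a deadline of 2016-03-22, before any tolling.
The pending criminal prosecution from 2013-09-12 to 2014-03-30 tolled the period for 199 days, extending the deadline to 2016-10-07.
The emergency suspension of filing deadlines from 2015-01-07 to 2015-07-23 tolled the period for 197 days, extending the deadline to 2017-04-22.

2017-04-22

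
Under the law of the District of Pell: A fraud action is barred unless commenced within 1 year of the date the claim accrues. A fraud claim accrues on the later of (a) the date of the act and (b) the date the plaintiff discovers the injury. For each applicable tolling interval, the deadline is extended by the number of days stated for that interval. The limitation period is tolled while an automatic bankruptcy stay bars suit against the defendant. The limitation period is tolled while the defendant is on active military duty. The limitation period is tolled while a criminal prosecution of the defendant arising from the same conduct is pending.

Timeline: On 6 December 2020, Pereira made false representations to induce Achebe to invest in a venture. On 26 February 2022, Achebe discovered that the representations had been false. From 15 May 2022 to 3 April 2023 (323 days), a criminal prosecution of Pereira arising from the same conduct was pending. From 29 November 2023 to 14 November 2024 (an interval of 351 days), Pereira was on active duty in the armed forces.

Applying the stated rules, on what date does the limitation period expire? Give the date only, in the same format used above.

The claim accrued on 26 February 2022 — the later of the 6 December 2020 act and the 26 February 2022 discovery.
The untolled deadline — 1 year after 26 February 2022 — is 26 February 2023.
Because the pending criminal prosecution ran from 15 May 2022 to 3 April 2023, the deadline is extended by 323 days to 15 January 2024.
The defendant's active military service from 29 November 2023 to 14 November 2024 tolled the period for 351 days, extending the deadline to 31 December 2024.

31 December 2024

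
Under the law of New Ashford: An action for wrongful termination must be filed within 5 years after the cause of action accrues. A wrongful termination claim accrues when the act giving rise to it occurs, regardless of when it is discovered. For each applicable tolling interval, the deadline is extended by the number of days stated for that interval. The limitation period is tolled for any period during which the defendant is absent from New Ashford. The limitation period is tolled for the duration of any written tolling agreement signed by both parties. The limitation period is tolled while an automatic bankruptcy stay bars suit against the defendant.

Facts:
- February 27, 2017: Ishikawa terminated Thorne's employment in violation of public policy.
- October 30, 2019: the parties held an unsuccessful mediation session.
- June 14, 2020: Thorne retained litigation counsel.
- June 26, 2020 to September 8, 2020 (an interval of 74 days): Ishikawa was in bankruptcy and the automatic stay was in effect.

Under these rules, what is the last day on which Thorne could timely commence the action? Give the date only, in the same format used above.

May 12, 2022

The limitation period began to run on February 27, 2017.
The untolled deadline — 5 years after February 27, 2017 — is February 27, 2022.
The period was tolled for 74 days by the automatic bankruptcy stay (June 26, 2020 to September 8, 2020), pushing the deadline to May 12, 2022.
The other events in the timeline have no effect on the limitation period under the stated rules.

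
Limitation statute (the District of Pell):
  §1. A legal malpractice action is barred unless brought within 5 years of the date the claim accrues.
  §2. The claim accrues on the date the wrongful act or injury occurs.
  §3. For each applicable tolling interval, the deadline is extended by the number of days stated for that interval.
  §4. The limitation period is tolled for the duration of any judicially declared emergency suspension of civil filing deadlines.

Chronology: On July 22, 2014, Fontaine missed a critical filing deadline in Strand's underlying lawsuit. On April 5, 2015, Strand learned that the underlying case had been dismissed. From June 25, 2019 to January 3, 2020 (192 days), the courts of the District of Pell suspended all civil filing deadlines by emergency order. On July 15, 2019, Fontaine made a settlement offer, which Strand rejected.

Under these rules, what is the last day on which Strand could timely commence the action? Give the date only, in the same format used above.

Because the rule ties accrual to occurrence, the claim accrued on July 22, 2014, not on the April 5, 2015 discovery date.
The untolled deadline — 5 years after July 22, 2014 — is July 22, 2019.
The emergency suspension of filing deadlines from June 25, 2019 to January 3, 2020 tolled the period for 192 days, extending the deadline to January 30, 2020.
None of the other events listed affects the running of the period under the stated rules.

January 30, 2020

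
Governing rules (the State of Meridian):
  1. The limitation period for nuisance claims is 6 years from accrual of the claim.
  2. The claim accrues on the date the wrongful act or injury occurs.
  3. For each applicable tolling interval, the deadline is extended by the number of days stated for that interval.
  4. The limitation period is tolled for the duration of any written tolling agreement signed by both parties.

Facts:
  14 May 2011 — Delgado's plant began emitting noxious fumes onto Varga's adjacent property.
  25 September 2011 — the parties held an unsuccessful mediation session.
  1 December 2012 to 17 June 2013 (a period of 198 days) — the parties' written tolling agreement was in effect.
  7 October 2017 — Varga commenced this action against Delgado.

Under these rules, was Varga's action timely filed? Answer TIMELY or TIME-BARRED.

The claim accrued on 14 May 2011, when the wrongful act occurred.
Adding the 6 years base period to 14 May 2011 gives a deadline of 14 May 2017, before any tolling.
Because the written tolling agreement ran from 1 December 2012 to 17 June 2013, the deadline is extended by 198 days to 28 November 2017.
The other events in the timeline have no effect on the limitation period under the stated rules.
Filing on 7 October 2017 beat the 28 November 2017 deadline — the action is timely.

TIMELY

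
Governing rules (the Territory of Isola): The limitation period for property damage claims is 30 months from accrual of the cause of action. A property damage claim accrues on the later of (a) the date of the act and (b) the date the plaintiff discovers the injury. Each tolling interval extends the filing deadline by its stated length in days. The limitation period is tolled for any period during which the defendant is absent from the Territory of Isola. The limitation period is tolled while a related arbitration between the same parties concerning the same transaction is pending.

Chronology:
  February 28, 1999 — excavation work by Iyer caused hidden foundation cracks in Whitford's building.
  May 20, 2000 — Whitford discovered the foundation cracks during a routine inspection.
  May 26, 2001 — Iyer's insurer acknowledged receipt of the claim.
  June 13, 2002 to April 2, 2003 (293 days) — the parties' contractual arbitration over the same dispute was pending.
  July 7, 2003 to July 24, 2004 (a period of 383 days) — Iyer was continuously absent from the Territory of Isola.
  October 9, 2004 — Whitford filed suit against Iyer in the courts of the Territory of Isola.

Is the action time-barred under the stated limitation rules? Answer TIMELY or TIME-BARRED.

TIME-BARRED

Because discovery on May 20, 2000 post-dates the February 28, 1999 act, accrual under the later-of rule falls on May 20, 2000.
30 months from May 20, 2000 is November 20, 2002.
Because the pending related arbitration ran from June 13, 2002 to April 2, 2003, the deadline is extended by 293 days to September 9, 2003.
Because the defendant's absence from the jurisdiction ran from July 7, 2003 to July 24, 2004, the deadline is extended by 383 days to September 26, 2004.
None of the other events listed affects the running of the period under the stated rules.
Filing on October 9, 2004 missed the September 26, 2004 deadline — the action is time-barred.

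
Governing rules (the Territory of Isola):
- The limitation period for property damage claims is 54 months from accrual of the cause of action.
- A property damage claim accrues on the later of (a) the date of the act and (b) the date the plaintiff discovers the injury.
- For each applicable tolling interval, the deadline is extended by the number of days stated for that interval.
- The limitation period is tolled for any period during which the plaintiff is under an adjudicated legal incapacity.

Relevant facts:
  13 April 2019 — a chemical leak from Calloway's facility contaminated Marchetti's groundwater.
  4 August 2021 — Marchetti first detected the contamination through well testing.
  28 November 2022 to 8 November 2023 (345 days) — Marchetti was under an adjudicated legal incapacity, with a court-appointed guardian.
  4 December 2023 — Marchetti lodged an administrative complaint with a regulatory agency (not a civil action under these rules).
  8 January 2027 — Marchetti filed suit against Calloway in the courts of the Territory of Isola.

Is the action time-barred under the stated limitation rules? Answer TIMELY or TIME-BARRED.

TIMELY

Because discovery on 4 August 2021 post-dates the 13 April 2019 act, accrual under the later-of rule falls on 4 August 2021.
The untolled deadline — 54 months after 4 August 2021 — is 4 February 2026.
The period was tolled for 345 days by the plaintiff's legal incapacity (28 November 2022 to 8 November 2023), pushing the deadline to 15 January 2027.
Nothing else in the chronology tolls or restarts the period.
The 8 January 2027 filing precedes the 15 January 2027 deadline; the claim is timely.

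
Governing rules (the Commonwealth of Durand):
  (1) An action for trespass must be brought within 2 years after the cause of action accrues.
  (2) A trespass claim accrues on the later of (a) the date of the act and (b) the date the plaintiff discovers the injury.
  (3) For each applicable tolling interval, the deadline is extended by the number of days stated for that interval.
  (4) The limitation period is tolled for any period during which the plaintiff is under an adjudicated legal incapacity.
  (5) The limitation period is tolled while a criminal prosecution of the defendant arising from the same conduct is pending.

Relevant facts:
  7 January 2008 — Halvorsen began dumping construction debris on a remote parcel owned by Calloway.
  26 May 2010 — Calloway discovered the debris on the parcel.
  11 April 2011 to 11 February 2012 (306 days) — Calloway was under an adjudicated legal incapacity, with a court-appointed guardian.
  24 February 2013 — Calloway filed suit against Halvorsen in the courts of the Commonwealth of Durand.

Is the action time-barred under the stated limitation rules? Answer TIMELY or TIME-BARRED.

Because discovery on 26 May 2010 post-dates the 7 January 2008 act, accrual under the later-of rule falls on 26 May 2010.
Adding the 2 years base period to 26 May 2010 gives a deadline of 26 May 2012, before any tolling.
The period was tolled for 306 days by the plaintiff's legal incapacity (11 April 2011 to 11 February 2012), pushing the deadline to 28 March 2013.
Calloway filed on 24 February 2013, before the 28 March 2013 deadline, so the action is timely.

TIMELY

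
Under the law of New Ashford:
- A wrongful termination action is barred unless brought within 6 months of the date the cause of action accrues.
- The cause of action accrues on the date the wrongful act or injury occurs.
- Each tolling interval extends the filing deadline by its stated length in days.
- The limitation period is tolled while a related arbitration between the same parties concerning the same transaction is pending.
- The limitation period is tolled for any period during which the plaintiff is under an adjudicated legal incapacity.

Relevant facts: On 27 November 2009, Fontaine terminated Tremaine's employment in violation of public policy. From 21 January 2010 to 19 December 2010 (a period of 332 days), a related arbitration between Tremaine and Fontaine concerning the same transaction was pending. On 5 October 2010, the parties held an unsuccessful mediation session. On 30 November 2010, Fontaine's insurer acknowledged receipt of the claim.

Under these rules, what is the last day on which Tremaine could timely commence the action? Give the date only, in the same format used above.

The limitation period began to run on 27 November 2009.
6 months from 27 November 2009 is 27 May 2010.
Because the pending related arbitration ran from 21 January 2010 to 19 December 2010, the deadline is extended by 332 days to 24 April 2011.
None of the other events listed affects the running of the period under the stated rules.

24 April 2011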